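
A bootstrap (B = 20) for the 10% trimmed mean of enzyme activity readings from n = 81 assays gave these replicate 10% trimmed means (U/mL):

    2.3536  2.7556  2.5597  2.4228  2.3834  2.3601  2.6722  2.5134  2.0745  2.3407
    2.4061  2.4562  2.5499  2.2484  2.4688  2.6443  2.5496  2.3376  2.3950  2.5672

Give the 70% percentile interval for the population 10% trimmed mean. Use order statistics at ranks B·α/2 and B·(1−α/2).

Sorted replicates: 2.0745, 2.2484, 2.3376, 2.3407, 2.3536, 2.3601, 2.3834, 2.3950, 2.4061, 2.4228, 2.4562, 2.4688, 2.5134, 2.5496, 2.5499, 2.5597, 2.5672, 2.6443, 2.6722, 2.7556
α = 0.30; lower rank = 20 × 0.150 = 3; upper rank = 20 × 0.850 = 17.
The 3rd smallest replicate is 2.3376; the 17th is 2.5672.

(2.3376, 2.5672)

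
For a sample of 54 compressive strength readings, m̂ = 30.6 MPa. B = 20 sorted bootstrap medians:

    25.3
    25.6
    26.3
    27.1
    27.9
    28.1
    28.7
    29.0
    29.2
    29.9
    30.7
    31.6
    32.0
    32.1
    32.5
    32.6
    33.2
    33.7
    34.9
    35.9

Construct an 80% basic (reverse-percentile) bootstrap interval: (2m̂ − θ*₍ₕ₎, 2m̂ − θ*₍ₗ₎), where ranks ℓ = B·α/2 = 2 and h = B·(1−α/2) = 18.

Percentile endpoints at ranks 2 and 18: θ*₍2₎ = 25.6, θ*₍18₎ = 33.7.
Basic interval reflects these around m̂:
  lower = 2 × 30.6 − 33.7 = 27.5
  upper = 2 × 30.6 − 25.6 = 35.6

(27.5, 35.6)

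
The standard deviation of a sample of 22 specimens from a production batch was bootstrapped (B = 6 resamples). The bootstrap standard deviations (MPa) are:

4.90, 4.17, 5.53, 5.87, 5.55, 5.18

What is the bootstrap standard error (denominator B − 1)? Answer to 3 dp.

Bootstrap SE is the standard deviation of the 6 replicate standard deviations.
Mean of replicates: (4.90 + 4.17 + 5.53 + 5.87 + 5.55 + 5.18) / 6 = 31.2000 / 6 = 5.2000
Sum of squared deviations: (−0.3000)² + (−1.0300)² + (+0.3300)² + (+0.6700)² + (+0.3500)² + (−0.0200)² = 1.8316
Variance = 1.8316 / 5 = 0.3663
SE* = √0.3663

SE* = 0.605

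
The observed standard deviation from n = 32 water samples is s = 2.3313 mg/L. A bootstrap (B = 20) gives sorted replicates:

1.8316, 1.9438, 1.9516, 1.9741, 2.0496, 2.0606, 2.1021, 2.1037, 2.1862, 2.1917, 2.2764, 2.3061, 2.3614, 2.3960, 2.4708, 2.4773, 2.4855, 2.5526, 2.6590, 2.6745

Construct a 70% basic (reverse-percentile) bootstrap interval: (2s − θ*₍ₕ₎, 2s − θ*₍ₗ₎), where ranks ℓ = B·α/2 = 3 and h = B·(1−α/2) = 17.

(2.1771, 2.7110)

Percentile endpoints at ranks 3 and 17: θ*₍3₎ = 1.9516, θ*₍17₎ = 2.4855.
Basic interval reflects these around s:
  lower = 2 × 2.3313 − 2.4855 = 2.1771
  upper = 2 × 2.3313 − 1.9516 = 2.7110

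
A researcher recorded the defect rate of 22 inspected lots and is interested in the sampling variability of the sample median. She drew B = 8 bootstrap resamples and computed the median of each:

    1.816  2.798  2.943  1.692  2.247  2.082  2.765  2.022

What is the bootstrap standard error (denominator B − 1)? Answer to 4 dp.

SE* = 0.4794

Bootstrap SE is the standard deviation of the 8 replicate medians.
Mean of replicates: (1.816 + 2.798 + 2.943 + 1.692 + 2.247 + 2.082 + 2.765 + 2.022) / 8 = 18.36500 / 8 = 2.29562
Sum of squared deviations: (−0.47962)² + (+0.50238)² + (+0.64738)² + (−0.60362)² + (−0.04862)² + (−0.21362)² + (+0.46938)² + (−0.27363)² = 1.60906
Variance = 1.60906 / 7 = 0.22987
SE* = √0.22987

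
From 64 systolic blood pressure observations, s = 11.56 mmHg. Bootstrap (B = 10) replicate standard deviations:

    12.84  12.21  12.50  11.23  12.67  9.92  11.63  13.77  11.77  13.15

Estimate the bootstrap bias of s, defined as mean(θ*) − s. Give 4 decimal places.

bias = +0.6090

mean(θ*) = (12.84 + 12.21 + 12.50 + 11.23 + 12.67 + 9.92 + 11.63 + 13.77 + 11.77 + 13.15) / 10 = 12.16900
bias = 12.16900 − 11.56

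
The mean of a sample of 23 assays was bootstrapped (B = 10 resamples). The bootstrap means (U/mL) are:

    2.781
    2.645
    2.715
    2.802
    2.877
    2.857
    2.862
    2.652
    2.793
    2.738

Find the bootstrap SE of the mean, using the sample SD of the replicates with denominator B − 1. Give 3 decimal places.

SE* = 0.083

Bootstrap SE is the standard deviation of the 10 replicate means.
Mean of replicates: (2.781 + 2.645 + 2.715 + 2.802 + 2.877 + 2.857 + 2.862 + 2.652 + 2.793 + 2.738) / 10 = 27.72200 / 10 = 2.77220
Sum of squared deviations: (+0.00880)² + (−0.12720)² + (−0.05720)² + (+0.02980)² + (+0.10480)² + (+0.08480)² + (+0.08980)² + (−0.12020)² + (+0.02080)² + (−0.03420)² = 0.06271
Variance = 0.06271 / 9 = 0.00697
SE* = √0.00697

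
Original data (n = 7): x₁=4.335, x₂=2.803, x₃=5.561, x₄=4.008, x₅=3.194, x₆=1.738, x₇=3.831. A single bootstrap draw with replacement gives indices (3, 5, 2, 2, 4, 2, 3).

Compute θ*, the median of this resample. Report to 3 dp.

θ* = 3.194

Resample values: 5.561, 3.194, 2.803, 2.803, 4.008, 2.803, 5.561.
Sorted: 2.803, 2.803, 2.803, 3.194, 4.008, 5.561, 5.561
Median = middle value = 3.194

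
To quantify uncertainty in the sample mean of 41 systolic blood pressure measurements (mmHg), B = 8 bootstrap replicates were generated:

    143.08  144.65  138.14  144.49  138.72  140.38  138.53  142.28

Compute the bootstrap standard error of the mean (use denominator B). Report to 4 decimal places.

Bootstrap SE is the standard deviation of the 8 replicate means.
Mean of replicates: (143.08 + 144.65 + 138.14 + 144.49 + 138.72 + 140.38 + 138.53 + 142.28) / 8 = 1130.27000 / 8 = 141.28375
Sum of squared deviations: (+1.79625)² + (+3.36625)² + (−3.14375)² + (+3.20625)² + (−2.56375)² + (−0.90375)² + (−2.75375)² + (+0.99625)² = 50.68659
Variance = 50.68659 / 8 = 6.33582
SE* = √6.33582

SE* = 2.5171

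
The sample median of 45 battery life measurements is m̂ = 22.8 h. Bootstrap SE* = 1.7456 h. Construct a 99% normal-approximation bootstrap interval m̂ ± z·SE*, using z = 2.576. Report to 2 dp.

Margin = 2.576 × 1.7456 = 4.497
Interval: 22.8 ± 4.497

(18.30, 27.30)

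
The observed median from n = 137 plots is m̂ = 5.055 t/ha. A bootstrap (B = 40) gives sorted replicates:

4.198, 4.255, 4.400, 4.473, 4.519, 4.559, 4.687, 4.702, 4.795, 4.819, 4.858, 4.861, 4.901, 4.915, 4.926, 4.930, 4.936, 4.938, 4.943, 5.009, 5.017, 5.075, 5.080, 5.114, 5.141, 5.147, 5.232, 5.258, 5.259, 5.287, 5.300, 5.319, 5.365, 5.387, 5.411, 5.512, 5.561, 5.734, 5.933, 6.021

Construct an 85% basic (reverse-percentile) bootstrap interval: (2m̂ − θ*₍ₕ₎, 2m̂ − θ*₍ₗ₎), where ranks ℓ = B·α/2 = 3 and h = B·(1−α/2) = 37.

Percentile endpoints at ranks 3 and 37: θ*₍3₎ = 4.400, θ*₍37₎ = 5.561.
Basic interval reflects these around m̂:
  lower = 2 × 5.055 − 5.561 = 4.549
  upper = 2 × 5.055 − 4.400 = 5.710

(4.549, 5.710)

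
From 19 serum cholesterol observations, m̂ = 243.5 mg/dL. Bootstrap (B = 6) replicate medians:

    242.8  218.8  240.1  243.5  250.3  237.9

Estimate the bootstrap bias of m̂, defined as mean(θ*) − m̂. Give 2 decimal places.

bias = −4.60

mean(θ*) = (242.8 + 218.8 + 240.1 + 243.5 + 250.3 + 237.9) / 6 = 238.900
bias = 238.900 − 243.5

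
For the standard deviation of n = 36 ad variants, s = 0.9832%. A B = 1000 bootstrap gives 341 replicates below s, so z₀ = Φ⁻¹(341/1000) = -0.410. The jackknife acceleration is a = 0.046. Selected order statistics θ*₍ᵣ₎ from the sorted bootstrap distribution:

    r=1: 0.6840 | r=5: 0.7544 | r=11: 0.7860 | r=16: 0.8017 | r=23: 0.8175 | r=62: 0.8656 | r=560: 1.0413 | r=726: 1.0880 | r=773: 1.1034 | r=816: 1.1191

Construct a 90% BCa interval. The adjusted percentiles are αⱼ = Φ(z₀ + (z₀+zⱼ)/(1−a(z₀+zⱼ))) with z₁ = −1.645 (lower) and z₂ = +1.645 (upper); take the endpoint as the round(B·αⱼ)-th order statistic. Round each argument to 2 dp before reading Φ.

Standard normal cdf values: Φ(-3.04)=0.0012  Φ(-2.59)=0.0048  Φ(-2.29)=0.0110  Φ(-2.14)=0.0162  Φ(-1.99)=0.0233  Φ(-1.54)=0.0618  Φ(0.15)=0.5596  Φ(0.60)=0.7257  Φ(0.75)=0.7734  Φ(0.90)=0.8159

(0.7860, 1.1191)

Lower: z₀ + z₁ = -0.410 + (-1.645) = -2.055; 1 − a(z₀+z₁) = 1 − (0.046)(-2.055) = 1.0945; argument = -0.410 + (-2.055)/1.0945 = -2.2875 → -2.29.
α₁ = Φ(-2.29) = 0.0110; rank = round(1000 × 0.0110) = 11; θ*₍11₎ = 0.7860.
Upper: z₀ + z₂ = 1.235; 1 − a(z₀+z₂) = 0.9432; argument = 0.8994 → 0.90; α₂ = 0.8159; rank = 816; θ*₍816₎ = 1.1191.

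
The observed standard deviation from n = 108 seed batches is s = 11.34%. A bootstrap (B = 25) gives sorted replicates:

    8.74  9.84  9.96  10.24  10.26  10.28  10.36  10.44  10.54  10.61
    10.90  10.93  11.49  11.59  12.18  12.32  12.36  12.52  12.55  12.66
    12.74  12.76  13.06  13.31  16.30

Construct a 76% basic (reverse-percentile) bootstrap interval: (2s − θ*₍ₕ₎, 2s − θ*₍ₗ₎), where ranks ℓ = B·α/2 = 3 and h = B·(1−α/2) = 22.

(9.92, 12.72)

Percentile endpoints at ranks 3 and 22: θ*₍3₎ = 9.96, θ*₍22₎ = 12.76.
Basic interval reflects these around s:
  lower = 2 × 11.34 − 12.76 = 9.92
  upper = 2 × 11.34 − 9.96 = 12.72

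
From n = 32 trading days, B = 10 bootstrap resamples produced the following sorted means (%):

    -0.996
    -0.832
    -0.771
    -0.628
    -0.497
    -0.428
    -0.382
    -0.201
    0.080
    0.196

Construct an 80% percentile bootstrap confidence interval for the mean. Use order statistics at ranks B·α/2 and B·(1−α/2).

(-0.996, 0.080)

α = 0.20; lower rank = 10 × 0.100 = 1; upper rank = 10 × 0.900 = 9.
The 1st smallest replicate is -0.996; the 9th is 0.080.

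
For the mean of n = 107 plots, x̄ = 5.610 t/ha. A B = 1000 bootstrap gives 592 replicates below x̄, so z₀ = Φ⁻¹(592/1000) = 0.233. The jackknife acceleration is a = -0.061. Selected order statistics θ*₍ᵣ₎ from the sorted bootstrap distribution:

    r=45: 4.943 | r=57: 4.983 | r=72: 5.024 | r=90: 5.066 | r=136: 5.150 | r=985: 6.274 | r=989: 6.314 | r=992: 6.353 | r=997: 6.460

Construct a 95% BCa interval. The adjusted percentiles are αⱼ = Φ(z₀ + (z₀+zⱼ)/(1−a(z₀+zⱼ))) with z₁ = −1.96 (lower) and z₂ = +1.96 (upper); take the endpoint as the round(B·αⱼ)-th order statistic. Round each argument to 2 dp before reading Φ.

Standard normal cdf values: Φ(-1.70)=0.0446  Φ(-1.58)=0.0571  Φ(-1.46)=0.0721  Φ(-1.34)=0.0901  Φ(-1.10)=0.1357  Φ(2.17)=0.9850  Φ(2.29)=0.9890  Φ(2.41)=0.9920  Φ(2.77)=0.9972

Lower: z₀ + z₁ = 0.233 + (-1.960) = -1.727; 1 − a(z₀+z₁) = 1 − (-0.061)(-1.727) = 0.8947; argument = 0.233 + (-1.727)/0.8947 = -1.6974 → -1.70.
α₁ = Φ(-1.70) = 0.0446; rank = round(1000 × 0.0446) = 45; θ*₍45₎ = 4.943.
Upper: z₀ + z₂ = 2.193; 1 − a(z₀+z₂) = 1.1338; argument = 2.1672 → 2.17; α₂ = 0.9850; rank = 985; θ*₍985₎ = 6.274.

(4.943, 6.274)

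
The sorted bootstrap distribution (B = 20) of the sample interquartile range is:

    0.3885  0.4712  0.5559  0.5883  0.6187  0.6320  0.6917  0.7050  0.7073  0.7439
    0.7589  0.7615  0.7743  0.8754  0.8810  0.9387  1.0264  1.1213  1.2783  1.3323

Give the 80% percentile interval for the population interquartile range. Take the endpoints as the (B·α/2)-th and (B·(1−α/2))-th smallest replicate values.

(0.4712, 1.1213)

α = 0.20; lower rank = 20 × 0.100 = 2; upper rank = 20 × 0.900 = 18.
The 2nd smallest replicate is 0.4712; the 18th is 1.1213.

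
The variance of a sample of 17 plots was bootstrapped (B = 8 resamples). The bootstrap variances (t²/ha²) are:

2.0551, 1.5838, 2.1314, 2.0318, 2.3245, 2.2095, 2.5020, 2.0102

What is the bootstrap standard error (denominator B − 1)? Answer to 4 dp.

Bootstrap SE is the standard deviation of the 8 replicate variances.
Mean of replicates: (2.0551 + 1.5838 + 2.1314 + 2.0318 + 2.3245 + 2.2095 + 2.5020 + 2.0102) / 8 = 16.84830 / 8 = 2.10604
Sum of squared deviations: (−0.05094)² + (−0.52224)² + (+0.02536)² + (−0.07424)² + (+0.21846)² + (+0.10346)² + (+0.39596)² + (−0.09584)² = 0.50588
Variance = 0.50588 / 7 = 0.07227
SE* = √0.07227

SE* = 0.2688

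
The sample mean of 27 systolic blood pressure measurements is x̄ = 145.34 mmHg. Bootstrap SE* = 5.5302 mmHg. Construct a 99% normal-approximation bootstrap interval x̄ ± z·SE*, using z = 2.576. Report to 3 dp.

Margin = 2.576 × 5.5302 = 14.2458
Interval: 145.34 ± 14.2458

(131.094, 159.586)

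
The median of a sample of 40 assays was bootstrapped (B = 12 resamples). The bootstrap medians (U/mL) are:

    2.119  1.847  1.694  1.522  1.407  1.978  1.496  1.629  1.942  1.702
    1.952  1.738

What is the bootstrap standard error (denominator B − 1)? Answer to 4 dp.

SE* = 0.2194

Bootstrap SE is the standard deviation of the 12 replicate medians.
Mean of replicates: (2.119 + 1.847 + 1.694 + 1.522 + 1.407 + 1.978 + 1.496 + 1.629 + 1.942 + 1.702 + 1.952 + 1.738) / 12 = 21.02600 / 12 = 1.75217
Sum of squared deviations: (+0.36683)² + (+0.09483)² + (−0.05817)² + (−0.23017)² + (−0.34517)² + (+0.22583)² + (−0.25617)² + (−0.12317)² + (+0.18983)² + (−0.05017)² + (+0.19983)² + (−0.01417)² = 0.52954
Variance = 0.52954 / 11 = 0.04814
SE* = √0.04814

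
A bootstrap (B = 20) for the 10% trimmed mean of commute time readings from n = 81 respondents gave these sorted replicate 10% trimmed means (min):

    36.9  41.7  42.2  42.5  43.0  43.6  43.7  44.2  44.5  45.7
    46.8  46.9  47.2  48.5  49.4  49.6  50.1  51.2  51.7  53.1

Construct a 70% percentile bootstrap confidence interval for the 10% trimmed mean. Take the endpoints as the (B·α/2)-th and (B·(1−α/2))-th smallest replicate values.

α = 0.30; lower rank = 20 × 0.150 = 3; upper rank = 20 × 0.850 = 17.
The 3rd smallest replicate is 42.2; the 17th is 50.1.

(42.2, 50.1)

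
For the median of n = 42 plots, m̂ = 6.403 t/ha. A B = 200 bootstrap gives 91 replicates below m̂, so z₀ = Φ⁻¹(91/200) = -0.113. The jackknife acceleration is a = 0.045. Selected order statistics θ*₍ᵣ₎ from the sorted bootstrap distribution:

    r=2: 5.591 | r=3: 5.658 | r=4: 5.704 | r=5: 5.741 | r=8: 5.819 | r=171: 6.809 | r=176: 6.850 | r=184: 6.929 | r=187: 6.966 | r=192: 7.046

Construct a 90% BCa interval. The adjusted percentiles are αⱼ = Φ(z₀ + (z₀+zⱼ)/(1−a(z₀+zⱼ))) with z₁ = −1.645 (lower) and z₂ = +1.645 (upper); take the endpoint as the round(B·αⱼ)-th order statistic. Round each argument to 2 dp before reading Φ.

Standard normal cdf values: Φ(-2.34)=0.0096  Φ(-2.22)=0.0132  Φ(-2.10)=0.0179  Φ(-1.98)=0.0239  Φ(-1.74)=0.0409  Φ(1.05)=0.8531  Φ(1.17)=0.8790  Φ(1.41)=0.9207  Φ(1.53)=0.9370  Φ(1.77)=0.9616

Lower: z₀ + z₁ = -0.113 + (-1.645) = -1.758; 1 − a(z₀+z₁) = 1 − (0.045)(-1.758) = 1.0791; argument = -0.113 + (-1.758)/1.0791 = -1.7421 → -1.74.
α₁ = Φ(-1.74) = 0.0409; rank = round(200 × 0.0409) = 8; θ*₍8₎ = 5.819.
Upper: z₀ + z₂ = 1.532; 1 − a(z₀+z₂) = 0.9311; argument = 1.5324 → 1.53; α₂ = 0.9370; rank = 187; θ*₍187₎ = 6.966.

(5.819, 6.966)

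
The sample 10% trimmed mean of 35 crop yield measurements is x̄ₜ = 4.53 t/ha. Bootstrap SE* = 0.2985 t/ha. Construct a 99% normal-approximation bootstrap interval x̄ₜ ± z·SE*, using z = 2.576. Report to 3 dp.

Margin = 2.576 × 0.2985 = 0.7689
Interval: 4.53 ± 0.7689

(3.761, 5.299)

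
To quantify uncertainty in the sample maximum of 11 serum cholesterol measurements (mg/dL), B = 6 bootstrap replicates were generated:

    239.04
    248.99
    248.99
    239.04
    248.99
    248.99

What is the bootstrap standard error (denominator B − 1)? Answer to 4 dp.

Bootstrap SE is the standard deviation of the 6 replicate maximums.
Mean of replicates: (239.04 + 248.99 + 248.99 + 239.04 + 248.99 + 248.99) / 6 = 1474.04000 / 6 = 245.67333
Sum of squared deviations: (−6.63333)² + (+3.31667)² + (+3.31667)² + (−6.63333)² + (+3.31667)² + (+3.31667)² = 132.00333
Variance = 132.00333 / 5 = 26.40067
SE* = √26.40067

SE* = 5.1382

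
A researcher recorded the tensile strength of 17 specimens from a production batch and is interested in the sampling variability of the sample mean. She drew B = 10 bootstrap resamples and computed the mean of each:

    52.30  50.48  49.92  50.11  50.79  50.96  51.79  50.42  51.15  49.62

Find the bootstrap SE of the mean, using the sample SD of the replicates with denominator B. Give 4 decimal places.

Bootstrap SE is the standard deviation of the 10 replicate means.
Mean of replicates: (52.30 + 50.48 + 49.92 + 50.11 + 50.79 + 50.96 + 51.79 + 50.42 + 51.15 + 49.62) / 10 = 507.54000 / 10 = 50.75400
Sum of squared deviations: (+1.54600)² + (−0.27400)² + (−0.83400)² + (−0.64400)² + (+0.03600)² + (+0.20600)² + (+1.03600)² + (−0.33400)² + (+0.39600)² + (−1.13400)² = 6.24684
Variance = 6.24684 / 10 = 0.62468
SE* = √0.62468

SE* = 0.7904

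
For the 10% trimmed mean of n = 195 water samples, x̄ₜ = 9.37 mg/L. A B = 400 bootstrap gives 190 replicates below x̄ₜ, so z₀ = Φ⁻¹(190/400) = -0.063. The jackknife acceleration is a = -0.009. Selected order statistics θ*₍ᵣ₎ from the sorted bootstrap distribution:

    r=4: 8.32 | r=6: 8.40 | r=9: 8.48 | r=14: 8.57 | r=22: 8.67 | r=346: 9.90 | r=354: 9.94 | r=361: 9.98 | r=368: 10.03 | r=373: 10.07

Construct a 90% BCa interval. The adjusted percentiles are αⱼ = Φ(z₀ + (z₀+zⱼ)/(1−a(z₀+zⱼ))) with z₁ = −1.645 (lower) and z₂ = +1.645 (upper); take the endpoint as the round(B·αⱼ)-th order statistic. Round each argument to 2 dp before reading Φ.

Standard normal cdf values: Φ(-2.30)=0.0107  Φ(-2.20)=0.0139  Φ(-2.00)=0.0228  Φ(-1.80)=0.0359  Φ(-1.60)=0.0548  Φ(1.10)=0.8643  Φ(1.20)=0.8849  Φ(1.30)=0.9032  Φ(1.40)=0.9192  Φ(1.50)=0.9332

(8.57, 10.07)

Lower: z₀ + z₁ = -0.063 + (-1.645) = -1.708; 1 − a(z₀+z₁) = 1 − (-0.009)(-1.708) = 0.9846; argument = -0.063 + (-1.708)/0.9846 = -1.7977 → -1.80.
α₁ = Φ(-1.80) = 0.0359; rank = round(400 × 0.0359) = 14; θ*₍14₎ = 8.57.
Upper: z₀ + z₂ = 1.582; 1 − a(z₀+z₂) = 1.0142; argument = 1.4968 → 1.50; α₂ = 0.9332; rank = 373; θ*₍373₎ = 10.07.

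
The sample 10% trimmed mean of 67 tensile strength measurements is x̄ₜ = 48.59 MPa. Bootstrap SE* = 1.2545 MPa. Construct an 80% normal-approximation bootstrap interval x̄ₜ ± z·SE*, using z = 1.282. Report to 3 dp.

Margin = 1.282 × 1.2545 = 1.6083
Interval: 48.59 ± 1.6083

(46.982, 50.198)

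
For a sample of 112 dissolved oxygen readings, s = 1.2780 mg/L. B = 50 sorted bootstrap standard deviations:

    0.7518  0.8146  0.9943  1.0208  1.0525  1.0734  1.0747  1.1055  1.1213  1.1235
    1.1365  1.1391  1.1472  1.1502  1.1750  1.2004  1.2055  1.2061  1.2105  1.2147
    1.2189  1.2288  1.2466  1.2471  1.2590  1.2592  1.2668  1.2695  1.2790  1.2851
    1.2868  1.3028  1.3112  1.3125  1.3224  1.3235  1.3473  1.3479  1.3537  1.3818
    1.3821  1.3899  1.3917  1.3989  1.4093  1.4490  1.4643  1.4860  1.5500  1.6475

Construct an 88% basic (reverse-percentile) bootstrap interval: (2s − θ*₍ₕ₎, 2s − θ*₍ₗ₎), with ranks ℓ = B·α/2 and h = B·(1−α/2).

Percentile endpoints at ranks 3 and 47: θ*₍3₎ = 0.9943, θ*₍47₎ = 1.4643.
Basic interval reflects these around s:
  lower = 2 × 1.2780 − 1.4643 = 1.0917
  upper = 2 × 1.2780 − 0.9943 = 1.5617

(1.0917, 1.5617)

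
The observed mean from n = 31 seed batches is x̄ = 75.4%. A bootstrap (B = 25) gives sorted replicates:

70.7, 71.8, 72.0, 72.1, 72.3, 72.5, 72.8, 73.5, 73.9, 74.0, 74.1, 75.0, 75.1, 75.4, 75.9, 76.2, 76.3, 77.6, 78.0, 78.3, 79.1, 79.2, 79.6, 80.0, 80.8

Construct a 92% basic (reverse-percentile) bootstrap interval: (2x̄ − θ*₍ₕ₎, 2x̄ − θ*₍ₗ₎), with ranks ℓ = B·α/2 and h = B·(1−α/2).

Percentile endpoints at ranks 1 and 24: θ*₍1₎ = 70.7, θ*₍24₎ = 80.0.
Basic interval reflects these around x̄:
  lower = 2 × 75.4 − 80.0 = 70.8
  upper = 2 × 75.4 − 70.7 = 80.1

(70.8, 80.1)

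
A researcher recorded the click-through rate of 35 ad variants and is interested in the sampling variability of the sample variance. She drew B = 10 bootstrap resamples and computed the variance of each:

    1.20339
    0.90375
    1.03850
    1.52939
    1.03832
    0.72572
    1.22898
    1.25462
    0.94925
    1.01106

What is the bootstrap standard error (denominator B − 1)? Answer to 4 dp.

Bootstrap SE is the standard deviation of the 10 replicate variances.
Mean of replicates: (1.20339 + 0.90375 + 1.03850 + 1.52939 + 1.03832 + 0.72572 + 1.22898 + 1.25462 + 0.94925 + 1.01106) / 10 = 10.882980 / 10 = 1.088298
Sum of squared deviations: (+0.115092)² + (−0.184548)² + (−0.049798)² + (+0.441092)² + (−0.049978)² + (−0.362578)² + (+0.140682)² + (+0.166322)² + (−0.139048)² + (−0.077238)² = 0.451061
Variance = 0.451061 / 9 = 0.050118
SE* = √0.050118

SE* = 0.2239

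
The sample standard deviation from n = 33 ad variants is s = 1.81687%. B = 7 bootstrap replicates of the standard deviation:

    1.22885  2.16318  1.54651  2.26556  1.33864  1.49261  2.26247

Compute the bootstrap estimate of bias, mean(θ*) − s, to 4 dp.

mean(θ*) = (1.22885 + 2.16318 + 1.54651 + 2.26556 + 1.33864 + 1.49261 + 2.26247) / 7 = 1.75683
bias = 1.75683 − 1.81687

bias = −0.0600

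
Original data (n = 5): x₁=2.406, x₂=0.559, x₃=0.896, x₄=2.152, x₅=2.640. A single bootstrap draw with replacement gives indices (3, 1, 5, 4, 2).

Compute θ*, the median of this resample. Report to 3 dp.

Resample values: 0.896, 2.406, 2.640, 2.152, 0.559.
Sorted: 0.559, 0.896, 2.152, 2.406, 2.640
Median = middle value = 2.152

θ* = 2.152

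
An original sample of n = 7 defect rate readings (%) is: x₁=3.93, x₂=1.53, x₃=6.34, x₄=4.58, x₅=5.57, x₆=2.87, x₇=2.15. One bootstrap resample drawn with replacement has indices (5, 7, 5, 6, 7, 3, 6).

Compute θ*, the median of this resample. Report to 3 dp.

θ* = 2.870

Resample values: 5.57, 2.15, 5.57, 2.87, 2.15, 6.34, 2.87.
Sorted: 2.15, 2.15, 2.87, 2.87, 5.57, 5.57, 6.34
Median = middle value = 2.870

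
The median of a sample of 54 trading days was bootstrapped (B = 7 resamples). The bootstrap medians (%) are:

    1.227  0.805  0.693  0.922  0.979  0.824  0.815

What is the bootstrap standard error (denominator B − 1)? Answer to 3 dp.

SE* = 0.172

Bootstrap SE is the standard deviation of the 7 replicate medians.
Mean of replicates: (1.227 + 0.805 + 0.693 + 0.922 + 0.979 + 0.824 + 0.815) / 7 = 6.2650 / 7 = 0.8950
Sum of squared deviations: (+0.3320)² + (−0.0900)² + (−0.2020)² + (+0.0270)² + (+0.0840)² + (−0.0710)² + (−0.0800)² = 0.1784
Variance = 0.1784 / 6 = 0.0297
SE* = √0.0297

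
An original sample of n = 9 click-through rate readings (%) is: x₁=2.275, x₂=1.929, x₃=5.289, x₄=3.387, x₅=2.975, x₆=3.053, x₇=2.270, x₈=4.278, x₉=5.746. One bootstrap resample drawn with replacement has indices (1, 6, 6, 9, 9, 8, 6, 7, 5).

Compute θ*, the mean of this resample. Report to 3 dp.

Resample values: 2.275, 3.053, 3.053, 5.746, 5.746, 4.278, 3.053, 2.270, 2.975.
Mean = (2.275 + 3.053 + 3.053 + 5.746 + 5.746 + 4.278 + 3.053 + 2.270 + 2.975) / 9 = 32.4490 / 9 = 3.605

θ* = 3.605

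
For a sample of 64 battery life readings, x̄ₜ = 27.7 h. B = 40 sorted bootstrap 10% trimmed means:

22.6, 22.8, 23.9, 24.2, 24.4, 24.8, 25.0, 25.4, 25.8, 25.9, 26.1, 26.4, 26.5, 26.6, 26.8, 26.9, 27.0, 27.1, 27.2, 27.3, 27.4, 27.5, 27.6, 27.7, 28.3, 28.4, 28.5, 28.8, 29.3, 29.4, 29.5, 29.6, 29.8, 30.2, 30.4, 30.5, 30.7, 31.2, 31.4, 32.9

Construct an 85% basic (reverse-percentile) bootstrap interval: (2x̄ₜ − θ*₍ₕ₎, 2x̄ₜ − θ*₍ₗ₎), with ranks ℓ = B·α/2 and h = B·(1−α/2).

Percentile endpoints at ranks 3 and 37: θ*₍3₎ = 23.9, θ*₍37₎ = 30.7.
Basic interval reflects these around x̄ₜ:
  lower = 2 × 27.7 − 30.7 = 24.7
  upper = 2 × 27.7 − 23.9 = 31.5

(24.7, 31.5)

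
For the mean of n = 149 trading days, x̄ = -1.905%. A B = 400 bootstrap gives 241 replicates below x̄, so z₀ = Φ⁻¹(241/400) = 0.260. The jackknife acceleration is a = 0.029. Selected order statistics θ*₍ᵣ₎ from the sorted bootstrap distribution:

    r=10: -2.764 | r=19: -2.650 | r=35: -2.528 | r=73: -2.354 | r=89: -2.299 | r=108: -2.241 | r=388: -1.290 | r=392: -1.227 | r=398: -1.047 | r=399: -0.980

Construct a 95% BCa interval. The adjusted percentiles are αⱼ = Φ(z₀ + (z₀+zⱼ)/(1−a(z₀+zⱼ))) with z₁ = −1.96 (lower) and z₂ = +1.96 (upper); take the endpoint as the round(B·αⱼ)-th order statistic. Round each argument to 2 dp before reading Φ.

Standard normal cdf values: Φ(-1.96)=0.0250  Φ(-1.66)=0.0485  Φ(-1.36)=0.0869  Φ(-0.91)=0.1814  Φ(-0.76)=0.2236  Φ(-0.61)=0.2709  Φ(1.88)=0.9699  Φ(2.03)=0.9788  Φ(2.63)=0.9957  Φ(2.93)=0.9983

(-2.528, -1.047)

Lower: z₀ + z₁ = 0.260 + (-1.960) = -1.700; 1 − a(z₀+z₁) = 1 − (0.029)(-1.700) = 1.0493; argument = 0.260 + (-1.700)/1.0493 = -1.3601 → -1.36.
α₁ = Φ(-1.36) = 0.0869; rank = round(400 × 0.0869) = 35; θ*₍35₎ = -2.528.
Upper: z₀ + z₂ = 2.220; 1 − a(z₀+z₂) = 0.9356; argument = 2.6328 → 2.63; α₂ = 0.9957; rank = 398; θ*₍398₎ = -1.047.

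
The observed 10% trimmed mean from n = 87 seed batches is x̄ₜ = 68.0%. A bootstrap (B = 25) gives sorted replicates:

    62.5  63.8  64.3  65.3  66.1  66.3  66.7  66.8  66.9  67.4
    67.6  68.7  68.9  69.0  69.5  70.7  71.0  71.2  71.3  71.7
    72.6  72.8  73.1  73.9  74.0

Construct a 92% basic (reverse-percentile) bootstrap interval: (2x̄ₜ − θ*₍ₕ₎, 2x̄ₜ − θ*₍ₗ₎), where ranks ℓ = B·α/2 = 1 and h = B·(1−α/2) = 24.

(62.1, 73.5)

Percentile endpoints at ranks 1 and 24: θ*₍1₎ = 62.5, θ*₍24₎ = 73.9.
Basic interval reflects these around x̄ₜ:
  lower = 2 × 68.0 − 73.9 = 62.1
  upper = 2 × 68.0 − 62.5 = 73.5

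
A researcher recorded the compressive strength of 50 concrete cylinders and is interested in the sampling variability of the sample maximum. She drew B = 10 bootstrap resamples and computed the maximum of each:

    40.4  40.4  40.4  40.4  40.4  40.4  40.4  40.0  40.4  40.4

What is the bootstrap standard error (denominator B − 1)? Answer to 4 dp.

Bootstrap SE is the standard deviation of the 10 replicate maximums.
Mean of replicates: (40.4 + 40.4 + 40.4 + 40.4 + 40.4 + 40.4 + 40.4 + 40.0 + 40.4 + 40.4) / 10 = 403.60000 / 10 = 40.36000
Sum of squared deviations: (+0.04000)² + (+0.04000)² + (+0.04000)² + (+0.04000)² + (+0.04000)² + (+0.04000)² + (+0.04000)² + (−0.36000)² + (+0.04000)² + (+0.04000)² = 0.14400
Variance = 0.14400 / 9 = 0.01600
SE* = √0.01600

SE* = 0.1265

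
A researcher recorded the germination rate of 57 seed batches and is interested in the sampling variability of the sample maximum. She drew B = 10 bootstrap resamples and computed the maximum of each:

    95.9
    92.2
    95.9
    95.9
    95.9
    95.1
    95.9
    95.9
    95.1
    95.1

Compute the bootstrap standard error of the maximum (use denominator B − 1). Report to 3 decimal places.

Bootstrap SE is the standard deviation of the 10 replicate maximums.
Mean of replicates: (95.9 + 92.2 + 95.9 + 95.9 + 95.9 + 95.1 + 95.9 + 95.9 + 95.1 + 95.1) / 10 = 952.9000 / 10 = 95.2900
Sum of squared deviations: (+0.6100)² + (−3.0900)² + (+0.6100)² + (+0.6100)² + (+0.6100)² + (−0.1900)² + (+0.6100)² + (+0.6100)² + (−0.1900)² + (−0.1900)² = 11.8890
Variance = 11.8890 / 9 = 1.3210
SE* = √1.3210

SE* = 1.149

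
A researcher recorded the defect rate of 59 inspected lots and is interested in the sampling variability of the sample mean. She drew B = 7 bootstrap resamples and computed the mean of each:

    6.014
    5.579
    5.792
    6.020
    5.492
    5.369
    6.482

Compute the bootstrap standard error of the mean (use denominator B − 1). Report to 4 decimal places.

SE* = 0.3842

Bootstrap SE is the standard deviation of the 7 replicate means.
Mean of replicates: (6.014 + 5.579 + 5.792 + 6.020 + 5.492 + 5.369 + 6.482) / 7 = 40.74800 / 7 = 5.82114
Sum of squared deviations: (+0.19286)² + (−0.24214)² + (−0.02914)² + (+0.19886)² + (−0.32914)² + (−0.45214)² + (+0.66086)² = 0.88572
Variance = 0.88572 / 6 = 0.14762
SE* = √0.14762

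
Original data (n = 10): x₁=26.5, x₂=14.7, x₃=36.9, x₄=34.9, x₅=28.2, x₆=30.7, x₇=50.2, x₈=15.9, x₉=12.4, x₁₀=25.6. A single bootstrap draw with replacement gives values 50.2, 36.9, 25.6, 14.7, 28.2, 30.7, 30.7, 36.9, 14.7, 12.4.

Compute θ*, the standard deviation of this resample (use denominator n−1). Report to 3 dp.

θ* = 11.873

Mean = 28.1000; sum of squared deviations = 1268.6800
s² = 1268.6800 / 9 = 140.9644
s = √140.9644 = 11.873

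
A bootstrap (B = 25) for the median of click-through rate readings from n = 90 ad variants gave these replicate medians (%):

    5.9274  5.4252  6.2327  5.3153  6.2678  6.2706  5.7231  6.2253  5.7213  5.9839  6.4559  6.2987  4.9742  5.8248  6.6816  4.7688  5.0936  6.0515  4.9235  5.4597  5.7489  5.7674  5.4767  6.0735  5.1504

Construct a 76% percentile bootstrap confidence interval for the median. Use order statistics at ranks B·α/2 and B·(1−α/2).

Sorted replicates: 4.7688, 4.9235, 4.9742, 5.0936, 5.1504, 5.3153, 5.4252, 5.4597, 5.4767, 5.7213, 5.7231, 5.7489, 5.7674, 5.8248, 5.9274, 5.9839, 6.0515, 6.0735, 6.2253, 6.2327, 6.2678, 6.2706, 6.2987, 6.4559, 6.6816
α = 0.24; lower rank = 25 × 0.120 = 3; upper rank = 25 × 0.880 = 22.
The 3rd smallest replicate is 4.9742; the 22nd is 6.2706.

(4.9742, 6.2706)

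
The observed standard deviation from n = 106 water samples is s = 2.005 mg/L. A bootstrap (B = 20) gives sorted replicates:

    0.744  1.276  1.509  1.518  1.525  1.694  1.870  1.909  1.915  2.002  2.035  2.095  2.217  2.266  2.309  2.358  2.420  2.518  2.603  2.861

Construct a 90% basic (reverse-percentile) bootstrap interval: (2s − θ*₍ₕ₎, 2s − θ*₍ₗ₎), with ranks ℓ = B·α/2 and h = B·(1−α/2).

(1.407, 3.266)

Percentile endpoints at ranks 1 and 19: θ*₍1₎ = 0.744, θ*₍19₎ = 2.603.
Basic interval reflects these around s:
  lower = 2 × 2.005 − 2.603 = 1.407
  upper = 2 × 2.005 − 0.744 = 3.266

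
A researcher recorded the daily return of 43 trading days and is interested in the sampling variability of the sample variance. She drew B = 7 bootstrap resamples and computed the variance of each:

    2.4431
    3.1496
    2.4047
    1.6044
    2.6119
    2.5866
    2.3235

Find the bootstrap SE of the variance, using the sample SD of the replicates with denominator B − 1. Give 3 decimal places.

Bootstrap SE is the standard deviation of the 7 replicate variances.
Mean of replicates: (2.4431 + 3.1496 + 2.4047 + 1.6044 + 2.6119 + 2.5866 + 2.3235) / 7 = 17.12380 / 7 = 2.44626
Sum of squared deviations: (−0.00316)² + (+0.70334)² + (−0.04156)² + (−0.84186)² + (+0.16564)² + (+0.14034)² + (−0.12276)² = 1.26735
Variance = 1.26735 / 6 = 0.21123
SE* = √0.21123

SE* = 0.460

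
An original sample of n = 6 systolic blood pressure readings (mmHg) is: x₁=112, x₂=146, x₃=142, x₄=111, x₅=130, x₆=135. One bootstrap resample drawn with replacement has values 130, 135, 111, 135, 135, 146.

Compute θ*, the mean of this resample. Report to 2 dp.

θ* = 132.00

Mean = (130 + 135 + 111 + 135 + 135 + 146) / 6 = 792.0 / 6 = 132.00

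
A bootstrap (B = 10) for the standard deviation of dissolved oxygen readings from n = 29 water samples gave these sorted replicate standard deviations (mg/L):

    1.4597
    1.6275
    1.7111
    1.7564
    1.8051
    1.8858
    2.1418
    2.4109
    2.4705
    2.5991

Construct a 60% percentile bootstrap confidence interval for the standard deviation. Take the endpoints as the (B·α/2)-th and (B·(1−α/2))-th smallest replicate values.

(1.6275, 2.4109)

α = 0.40; lower rank = 10 × 0.200 = 2; upper rank = 10 × 0.800 = 8.
The 2nd smallest replicate is 1.6275; the 8th is 2.4109.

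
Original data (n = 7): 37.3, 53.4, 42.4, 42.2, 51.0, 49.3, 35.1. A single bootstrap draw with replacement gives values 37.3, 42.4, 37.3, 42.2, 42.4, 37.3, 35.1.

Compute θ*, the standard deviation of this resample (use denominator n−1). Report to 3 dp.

θ* = 3.085

Mean = 39.1429; sum of squared deviations = 57.0971
s² = 57.0971 / 6 = 9.5162
s = √9.5162 = 3.085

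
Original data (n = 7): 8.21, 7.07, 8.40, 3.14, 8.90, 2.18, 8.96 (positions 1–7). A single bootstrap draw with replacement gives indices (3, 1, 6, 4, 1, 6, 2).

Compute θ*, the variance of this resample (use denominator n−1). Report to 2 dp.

Resample values: 8.40, 8.21, 2.18, 3.14, 8.21, 2.18, 7.07.
Mean = 5.6271; sum of squared deviations = 53.0643
s² = 53.0643 / 6 = 8.8441

θ* = 8.84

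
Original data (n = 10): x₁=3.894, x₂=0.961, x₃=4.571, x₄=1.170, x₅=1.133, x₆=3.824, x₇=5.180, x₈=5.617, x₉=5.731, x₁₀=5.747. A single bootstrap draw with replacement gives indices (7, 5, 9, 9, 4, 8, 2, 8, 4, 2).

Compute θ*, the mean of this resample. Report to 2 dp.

Resample values: 5.180, 1.133, 5.731, 5.731, 1.170, 5.617, 0.961, 5.617, 1.170, 0.961.
Mean = (5.180 + 1.133 + 5.731 + 5.731 + 1.170 + 5.617 + 0.961 + 5.617 + 1.170 + 0.961) / 10 = 33.2710 / 10 = 3.33

θ* = 3.33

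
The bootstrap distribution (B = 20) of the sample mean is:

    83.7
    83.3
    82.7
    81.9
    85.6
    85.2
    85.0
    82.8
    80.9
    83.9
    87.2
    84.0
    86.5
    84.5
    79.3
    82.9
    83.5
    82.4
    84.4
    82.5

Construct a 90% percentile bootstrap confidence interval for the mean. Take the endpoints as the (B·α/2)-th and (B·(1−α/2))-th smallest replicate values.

Sorted replicates: 79.3, 80.9, 81.9, 82.4, 82.5, 82.7, 82.8, 82.9, 83.3, 83.5, 83.7, 83.9, 84.0, 84.4, 84.5, 85.0, 85.2, 85.6, 86.5, 87.2
α = 0.10; lower rank = 20 × 0.050 = 1; upper rank = 20 × 0.950 = 19.
The 1st smallest replicate is 79.3; the 19th is 86.5.

(79.3, 86.5)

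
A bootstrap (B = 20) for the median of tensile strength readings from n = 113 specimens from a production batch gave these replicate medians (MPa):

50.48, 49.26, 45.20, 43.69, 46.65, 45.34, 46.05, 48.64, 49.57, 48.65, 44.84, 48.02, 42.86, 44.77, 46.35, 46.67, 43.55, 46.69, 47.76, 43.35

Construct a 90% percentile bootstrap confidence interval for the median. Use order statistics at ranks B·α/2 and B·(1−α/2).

Sorted replicates: 42.86, 43.35, 43.55, 43.69, 44.77, 44.84, 45.20, 45.34, 46.05, 46.35, 46.65, 46.67, 46.69, 47.76, 48.02, 48.64, 48.65, 49.26, 49.57, 50.48
α = 0.10; lower rank = 20 × 0.050 = 1; upper rank = 20 × 0.950 = 19.
The 1st smallest replicate is 42.86; the 19th is 49.57.

(42.86, 49.57)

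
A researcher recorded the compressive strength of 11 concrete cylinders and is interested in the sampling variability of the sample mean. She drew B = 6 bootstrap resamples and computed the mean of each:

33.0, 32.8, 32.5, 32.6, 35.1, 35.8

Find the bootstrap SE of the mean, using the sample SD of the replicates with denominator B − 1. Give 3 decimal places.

Bootstrap SE is the standard deviation of the 6 replicate means.
Mean of replicates: (33.0 + 32.8 + 32.5 + 32.6 + 35.1 + 35.8) / 6 = 201.8000 / 6 = 33.6333
Sum of squared deviations: (−0.6333)² + (−0.8333)² + (−1.1333)² + (−1.0333)² + (+1.4667)² + (+2.1667)² = 10.2933
Variance = 10.2933 / 5 = 2.0587
SE* = √2.0587

SE* = 1.435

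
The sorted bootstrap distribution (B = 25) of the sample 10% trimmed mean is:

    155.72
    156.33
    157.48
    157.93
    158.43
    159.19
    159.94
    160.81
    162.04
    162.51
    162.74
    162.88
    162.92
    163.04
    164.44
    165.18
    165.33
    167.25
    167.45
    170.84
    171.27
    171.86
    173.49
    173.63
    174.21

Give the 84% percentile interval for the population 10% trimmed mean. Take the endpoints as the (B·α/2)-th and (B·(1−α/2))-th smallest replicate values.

α = 0.16; lower rank = 25 × 0.080 = 2; upper rank = 25 × 0.920 = 23.
The 2nd smallest replicate is 156.33; the 23rd is 173.49.

(156.33, 173.49)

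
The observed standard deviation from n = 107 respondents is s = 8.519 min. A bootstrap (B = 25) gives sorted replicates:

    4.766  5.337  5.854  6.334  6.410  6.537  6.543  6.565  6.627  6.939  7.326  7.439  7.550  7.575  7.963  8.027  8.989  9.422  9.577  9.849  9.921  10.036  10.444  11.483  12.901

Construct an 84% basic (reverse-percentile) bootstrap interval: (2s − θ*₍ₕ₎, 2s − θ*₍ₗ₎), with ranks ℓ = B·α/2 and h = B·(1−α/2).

(6.594, 11.701)

Percentile endpoints at ranks 2 and 23: θ*₍2₎ = 5.337, θ*₍23₎ = 10.444.
Basic interval reflects these around s:
  lower = 2 × 8.519 − 10.444 = 6.594
  upper = 2 × 8.519 − 5.337 = 11.701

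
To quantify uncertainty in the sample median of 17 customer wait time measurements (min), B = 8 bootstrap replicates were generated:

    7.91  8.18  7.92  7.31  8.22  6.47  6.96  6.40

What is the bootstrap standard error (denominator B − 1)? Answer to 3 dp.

Bootstrap SE is the standard deviation of the 8 replicate medians.
Mean of replicates: (7.91 + 8.18 + 7.92 + 7.31 + 8.22 + 6.47 + 6.96 + 6.40) / 8 = 59.3700 / 8 = 7.4212
Sum of squared deviations: (+0.4888)² + (+0.7588)² + (+0.4988)² + (−0.1113)² + (+0.7988)² + (−0.9512)² + (−0.4612)² + (−1.0212)² = 3.8743
Variance = 3.8743 / 7 = 0.5535
SE* = √0.5535

SE* = 0.744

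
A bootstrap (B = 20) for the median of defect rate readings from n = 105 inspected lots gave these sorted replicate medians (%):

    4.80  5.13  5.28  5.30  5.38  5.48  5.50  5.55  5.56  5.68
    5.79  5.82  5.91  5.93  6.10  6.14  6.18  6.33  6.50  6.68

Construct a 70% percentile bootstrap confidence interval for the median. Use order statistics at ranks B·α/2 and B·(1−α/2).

α = 0.30; lower rank = 20 × 0.150 = 3; upper rank = 20 × 0.850 = 17.
The 3rd smallest replicate is 5.28; the 17th is 6.18.

(5.28, 6.18)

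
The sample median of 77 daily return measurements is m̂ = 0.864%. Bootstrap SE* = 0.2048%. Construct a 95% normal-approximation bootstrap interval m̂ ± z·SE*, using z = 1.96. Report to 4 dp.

Margin = 1.96 × 0.2048 = 0.40141
Interval: 0.864 ± 0.40141

(0.4626, 1.2654)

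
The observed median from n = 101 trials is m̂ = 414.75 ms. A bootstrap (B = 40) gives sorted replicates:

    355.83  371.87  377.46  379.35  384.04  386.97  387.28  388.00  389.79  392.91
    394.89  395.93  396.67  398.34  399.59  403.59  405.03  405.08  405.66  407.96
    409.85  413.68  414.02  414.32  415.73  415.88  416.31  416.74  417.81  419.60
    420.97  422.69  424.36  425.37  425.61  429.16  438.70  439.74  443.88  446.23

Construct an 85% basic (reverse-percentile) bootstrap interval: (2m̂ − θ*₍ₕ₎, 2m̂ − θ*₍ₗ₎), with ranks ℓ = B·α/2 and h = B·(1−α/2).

Percentile endpoints at ranks 3 and 37: θ*₍3₎ = 377.46, θ*₍37₎ = 438.70.
Basic interval reflects these around m̂:
  lower = 2 × 414.75 − 438.70 = 390.80
  upper = 2 × 414.75 − 377.46 = 452.04

(390.80, 452.04)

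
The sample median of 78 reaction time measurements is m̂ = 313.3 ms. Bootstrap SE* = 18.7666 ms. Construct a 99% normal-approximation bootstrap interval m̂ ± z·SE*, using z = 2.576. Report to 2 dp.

Margin = 2.576 × 18.7666 = 48.343
Interval: 313.3 ± 48.343

(264.96, 361.64)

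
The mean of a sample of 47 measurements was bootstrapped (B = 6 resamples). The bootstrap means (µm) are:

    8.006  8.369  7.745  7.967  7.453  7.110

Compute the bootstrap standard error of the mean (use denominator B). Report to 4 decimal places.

Bootstrap SE is the standard deviation of the 6 replicate means.
Mean of replicates: (8.006 + 8.369 + 7.745 + 7.967 + 7.453 + 7.110) / 6 = 46.65000 / 6 = 7.77500
Sum of squared deviations: (+0.23100)² + (+0.59400)² + (−0.03000)² + (+0.19200)² + (−0.32200)² + (−0.66500)² = 0.98987
Variance = 0.98987 / 6 = 0.16498
SE* = √0.16498

SE* = 0.4062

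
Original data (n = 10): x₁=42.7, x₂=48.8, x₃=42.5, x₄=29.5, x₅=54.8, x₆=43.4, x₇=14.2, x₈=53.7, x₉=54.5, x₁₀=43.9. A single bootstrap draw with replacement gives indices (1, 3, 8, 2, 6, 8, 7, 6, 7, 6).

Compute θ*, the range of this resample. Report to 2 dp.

θ* = 39.50

Resample values: 42.7, 42.5, 53.7, 48.8, 43.4, 53.7, 14.2, 43.4, 14.2, 43.4.
Range = 53.7 − 14.2 = 39.50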